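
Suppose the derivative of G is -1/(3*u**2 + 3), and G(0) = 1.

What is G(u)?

Recover the given G'(u) by differentiating a candidate G(u); any mismatch rules it out.
A general antiderivative is -atan(u)/3 + C.
The condition gives C = 1 - (0) = 1.
So G(u) = -(atan(u) - 3)/3.
Check: d/du[-(atan(u) - 3)/3] = -1/(3*u**2 + 3) = G'(u).

G(u) = -(atan(u) - 3)/3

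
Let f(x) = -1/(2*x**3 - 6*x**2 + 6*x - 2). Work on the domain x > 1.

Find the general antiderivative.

F(x) = 1/(4*x**2 - 8*x + 4) + C

Check any antiderivative F(x) by computing F'(x) and comparing it with f(x).
Check: d/dx[1/(4*x**2 - 8*x + 4)] = -1/(2*x**3 - 6*x**2 + 6*x - 2) = f(x).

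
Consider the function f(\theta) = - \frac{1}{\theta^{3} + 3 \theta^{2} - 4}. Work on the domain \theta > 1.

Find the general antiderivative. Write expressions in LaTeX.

F(\theta) = \frac{- \theta \log{\left(\theta - 1 \right)} + \theta \log{\left(\theta + 2 \right)} - 2 \log{\left(\theta - 1 \right)} + 2 \log{\left(\theta + 2 \right)} - 3}{9 \theta + 18} + C

Factor the denominator (\left(\theta - 1\right) \left(\theta + 2\right)^{2}) and decompose: f = \frac{1}{9 \left(\theta + 2\right)} + \frac{1}{3 \left(\theta + 2\right)^{2}} - \frac{1}{9 \left(\theta - 1\right)}; each piece integrates to a log, atan, or power term.
Check: d/d\theta[\frac{- \theta \log{\left(\theta - 1 \right)} + \theta \log{\left(\theta + 2 \right)} - 2 \log{\left(\theta - 1 \right)} + 2 \log{\left(\theta + 2 \right)} - 3}{9 \theta + 18}] = - \frac{1}{\theta^{3} + 3 \theta^{2} - 4} = f(\theta).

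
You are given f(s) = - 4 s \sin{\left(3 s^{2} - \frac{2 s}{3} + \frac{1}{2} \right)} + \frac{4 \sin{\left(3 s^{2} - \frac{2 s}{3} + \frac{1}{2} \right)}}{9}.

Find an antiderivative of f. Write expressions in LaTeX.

The substitution u = 3 s^{2} - \frac{2 s}{3} + \frac{1}{2} works: f is exactly (dF/du)*(du/ds) for that inner function.
Check: d/ds[\frac{2 \cos{\left(3 s^{2} - \frac{2 s}{3} + \frac{1}{2} \right)}}{3}] = - 4 s \sin{\left(3 s^{2} - \frac{2 s}{3} + \frac{1}{2} \right)} + \frac{4 \sin{\left(3 s^{2} - \frac{2 s}{3} + \frac{1}{2} \right)}}{9} = f(s).

An antiderivative is F(s) = \frac{2 \cos{\left(3 s^{2} - \frac{2 s}{3} + \frac{1}{2} \right)}}{3}.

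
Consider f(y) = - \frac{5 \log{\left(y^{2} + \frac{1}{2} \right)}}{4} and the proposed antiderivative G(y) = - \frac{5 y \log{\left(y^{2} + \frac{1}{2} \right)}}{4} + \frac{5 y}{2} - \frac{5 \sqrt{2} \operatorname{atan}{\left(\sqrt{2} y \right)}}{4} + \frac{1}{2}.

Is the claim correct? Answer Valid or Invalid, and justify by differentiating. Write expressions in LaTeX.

d/dy[G] = - \frac{5 \log{\left(y^{2} + \frac{1}{2} \right)}}{4}
This equals f(y) exactly, so the claim holds.

Valid: G'(y) = f(y).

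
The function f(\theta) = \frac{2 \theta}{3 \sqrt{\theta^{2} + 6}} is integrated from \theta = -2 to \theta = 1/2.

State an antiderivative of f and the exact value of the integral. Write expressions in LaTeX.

f matches the chain-rule pattern g'(h)*h' with inner function h(\theta) = \theta^{2} + 6; substituting u = h(\theta) collapses the integral.
F(\theta) = \frac{2 \sqrt{\theta^{2} + 6}}{3} is an antiderivative of f.
Check: d/d\theta[\frac{2 \sqrt{\theta^{2} + 6}}{3}] = \frac{2 \theta}{3 \sqrt{\theta^{2} + 6}} = f(\theta).
F(1/2) = \frac{5}{3}; F(-2) = \frac{2 \sqrt{10}}{3}.
Integral = F(1/2) - F(-2) = \frac{5}{3} - \frac{2 \sqrt{10}}{3}.

Antiderivative: F(\theta) = \frac{2 \sqrt{\theta^{2} + 6}}{3}; value = \frac{5}{3} - \frac{2 \sqrt{10}}{3}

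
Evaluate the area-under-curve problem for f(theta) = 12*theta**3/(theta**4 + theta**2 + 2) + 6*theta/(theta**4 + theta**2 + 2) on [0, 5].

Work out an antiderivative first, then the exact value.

f matches the chain-rule pattern g'(h)*h' with inner function h(theta) = theta**4 + theta**2 + 2; substituting u = h(theta) collapses the integral.
F(theta) = 3*log(theta**4 + theta**2 + 2) is an antiderivative of f.
Check: d/dtheta[3*log(theta**4 + theta**2 + 2)] = (12*theta**3 + 6*theta)/(theta**4 + theta**2 + 2), which equals f(theta).
F(5) = 3*log(652); F(0) = 3*log(2).
Integral = F(5) - F(0) = -3*log(2) + 3*log(652).

Antiderivative: F(theta) = 3*log(theta**4 + theta**2 + 2); value = -3*log(2) + 3*log(652)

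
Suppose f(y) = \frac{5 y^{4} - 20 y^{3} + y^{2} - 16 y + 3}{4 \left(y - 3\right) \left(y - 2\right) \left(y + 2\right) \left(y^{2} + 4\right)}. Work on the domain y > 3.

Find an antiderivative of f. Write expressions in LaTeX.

An antiderivative is F(y) = - \frac{5472 \log{\left(y - 3 \right)} - 6825 \log{\left(y - 2 \right)} - 3627 \log{\left(y + 2 \right)} - 2710 \log{\left(y^{2} + 4 \right)} + 190 \operatorname{atan}{\left(\frac{y}{2} \right)}}{8320}.

Factor the denominator (4 \left(y - 3\right) \left(y - 2\right) \left(y + 2\right) \left(y^{2} + 4\right)) and decompose: f = \frac{271 y - 19}{416 \left(y^{2} + 4\right)} + \frac{279}{640 \left(y + 2\right)} + \frac{105}{128 \left(y - 2\right)} - \frac{171}{260 \left(y - 3\right)}; each piece integrates to a log, atan, or power term.
Check: d/dy[- \frac{5472 \log{\left(y - 3 \right)} - 6825 \log{\left(y - 2 \right)} - 3627 \log{\left(y + 2 \right)} - 2710 \log{\left(y^{2} + 4 \right)} + 190 \operatorname{atan}{\left(\frac{y}{2} \right)}}{8320}] = \frac{5 y^{4} - 20 y^{3} + y^{2} - 16 y + 3}{4 y^{5} - 12 y^{4} - 64 y + 192}, which equals f(y).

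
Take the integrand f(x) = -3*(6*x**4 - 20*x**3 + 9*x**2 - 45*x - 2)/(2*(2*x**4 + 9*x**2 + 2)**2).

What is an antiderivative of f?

f has the shape u'v + uv' for u = 1/(2*x**4/3 + 3*x**2 + 2/3) and v = x/2 - 5/4 — it is the derivative of the product u*v.
Check: d/dx[(x/2 - 5/4)/(2*x**4/3 + 3*x**2 + 2/3)] = (-18*x**4 + 60*x**3 - 27*x**2 + 135*x + 6)/(8*x**8 + 72*x**6 + 178*x**4 + 72*x**2 + 8), which equals f(x).

An antiderivative is F(x) = (x/2 - 5/4)/(2*x**4/3 + 3*x**2 + 2/3).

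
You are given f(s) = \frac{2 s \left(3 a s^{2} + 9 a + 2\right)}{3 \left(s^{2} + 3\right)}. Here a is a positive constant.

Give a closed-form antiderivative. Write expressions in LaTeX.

An antiderivative is F(s) = \frac{3 a s^{2} + 2 \log{\left(2 s^{2} + 6 \right)}}{3}.

An antiderivative F(s) passes only if d/ds[F] lands on f(s) exactly.
Check: d/ds[\frac{3 a s^{2} + 2 \log{\left(2 s^{2} + 6 \right)}}{3}] = \frac{6 a s^{3} + 18 a s + 4 s}{3 s^{2} + 9}, which equals f(s).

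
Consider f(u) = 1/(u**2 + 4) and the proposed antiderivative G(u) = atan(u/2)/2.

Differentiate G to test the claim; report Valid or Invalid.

Valid - differentiating G returns exactly f.

d/du[G] = 1/(u**2 + 4)
This equals f(u) exactly, so the claim holds.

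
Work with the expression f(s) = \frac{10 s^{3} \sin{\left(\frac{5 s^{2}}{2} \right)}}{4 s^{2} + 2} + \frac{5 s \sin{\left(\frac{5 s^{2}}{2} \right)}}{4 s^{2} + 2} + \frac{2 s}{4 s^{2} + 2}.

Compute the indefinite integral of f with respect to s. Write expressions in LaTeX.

F(s) = \frac{\log{\left(2 s^{2} + 1 \right)}}{4} - \frac{\cos{\left(\frac{5 s^{2}}{2} \right)}}{2} + C

Integrate term by term and add the pieces.
Check: d/ds[\frac{\log{\left(2 s^{2} + 1 \right)}}{4} - \frac{\cos{\left(\frac{5 s^{2}}{2} \right)}}{2}] = \frac{10 s^{3} \sin{\left(\frac{5 s^{2}}{2} \right)} + 5 s \sin{\left(\frac{5 s^{2}}{2} \right)} + 2 s}{4 s^{2} + 2}, which equals f(s).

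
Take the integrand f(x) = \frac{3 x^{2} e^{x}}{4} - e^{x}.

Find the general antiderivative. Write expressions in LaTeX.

F(x) = \frac{\left(3 x^{2} - 6 x + 2\right) e^{x}}{4} + C

Recognize the product-rule pattern: f = u'v + uv' with u = \frac{3 x^{2}}{4} - \frac{3 x}{2} + \frac{1}{2}, v = e^{x}, so integration by parts undoes it.
Check: d/dx[\frac{\left(3 x^{2} - 6 x + 2\right) e^{x}}{4}] = \frac{3 x^{2} e^{x}}{4} - e^{x} = f(x).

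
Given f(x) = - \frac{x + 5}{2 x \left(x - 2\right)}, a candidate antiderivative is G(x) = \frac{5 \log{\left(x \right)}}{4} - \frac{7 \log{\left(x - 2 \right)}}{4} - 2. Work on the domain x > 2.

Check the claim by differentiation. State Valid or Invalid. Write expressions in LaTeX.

Valid - the claim checks out under differentiation.

d/dx[G] = \frac{- x - 5}{2 x^{2} - 4 x}
This equals f(x) exactly, so the claim holds.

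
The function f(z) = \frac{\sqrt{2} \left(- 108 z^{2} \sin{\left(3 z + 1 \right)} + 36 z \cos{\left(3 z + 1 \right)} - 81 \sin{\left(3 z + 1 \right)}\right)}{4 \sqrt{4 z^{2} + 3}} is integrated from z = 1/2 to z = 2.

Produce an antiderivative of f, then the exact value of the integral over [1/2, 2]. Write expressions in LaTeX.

Recognize the product-rule pattern: f = u'v + uv' with u = \frac{9 \sqrt{2 z^{2} + \frac{3}{2}}}{2}, v = \cos{\left(3 z + 1 \right)}, so integration by parts undoes it.
F(z) = \frac{9 \sqrt{2} \sqrt{4 z^{2} + 3} \cos{\left(3 z + 1 \right)}}{4} is an antiderivative of f.
Check: d/dz[\frac{9 \sqrt{2} \sqrt{4 z^{2} + 3} \cos{\left(3 z + 1 \right)}}{4}] = \frac{- 108 \sqrt{2} z^{2} \sin{\left(3 z + 1 \right)} + 36 \sqrt{2} z \cos{\left(3 z + 1 \right)} - 81 \sqrt{2} \sin{\left(3 z + 1 \right)}}{4 \sqrt{4 z^{2} + 3}}, which equals f(z).
F(2) = \frac{9 \sqrt{38} \cos{\left(7 \right)}}{4}; F(1/2) = \frac{9 \sqrt{2} \cos{\left(\frac{5}{2} \right)}}{2}.
Integral = F(2) - F(1/2) = - \frac{9 \sqrt{2} \cos{\left(\frac{5}{2} \right)}}{2} + \frac{9 \sqrt{38} \cos{\left(7 \right)}}{4}.

Antiderivative: F(z) = \frac{9 \sqrt{2} \sqrt{4 z^{2} + 3} \cos{\left(3 z + 1 \right)}}{4}; value = - \frac{9 \sqrt{2} \cos{\left(\frac{5}{2} \right)}}{2} + \frac{9 \sqrt{38} \cos{\left(7 \right)}}{4}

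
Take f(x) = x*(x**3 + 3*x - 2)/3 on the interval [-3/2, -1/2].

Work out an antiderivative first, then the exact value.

For F(x) to be correct the identity F'(x) - f(x) = 0 must hold.
F(x) = x**2*(x**3 + 5*x - 5)/15 is an antiderivative of f.
Check: d/dx[x**2*(x**3 + 5*x - 5)/15] = x**4/3 + x**2 - 2*x/3, which equals f(x).
F(-1/2) = -61/480; F(-3/2) = -381/160.
Integral = F(-1/2) - F(-3/2) = 541/240.

Antiderivative: F(x) = x**2*(x**3 + 5*x - 5)/15; value = 541/240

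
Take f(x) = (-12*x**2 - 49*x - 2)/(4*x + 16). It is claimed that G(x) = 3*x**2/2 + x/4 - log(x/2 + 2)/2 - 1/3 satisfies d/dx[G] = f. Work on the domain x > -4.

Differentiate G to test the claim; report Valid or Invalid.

d/dx[G] = (12*x**2 + 49*x + 2)/(4*x + 16)
d/dx[G] - f(x) = (12*x**2 + 49*x + 2)/(2*x + 8) != 0.

Invalid: d/dx[G] - f = (12*x**2 + 49*x + 2)/(2*x + 8), which is not 0.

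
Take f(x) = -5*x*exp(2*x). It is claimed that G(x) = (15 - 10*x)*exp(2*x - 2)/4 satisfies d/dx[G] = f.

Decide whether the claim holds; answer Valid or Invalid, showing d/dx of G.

d/dx[G] = -5*x*exp(-2)*exp(2*x) + 5*exp(-2)*exp(2*x)
d/dx[G] - f(x) = -5*x*exp(-2)*exp(2*x) + 5*x*exp(2*x) + 5*exp(-2)*exp(2*x) != 0.

Invalid: d/dx[G] - f = -5*x*exp(-2)*exp(2*x) + 5*x*exp(2*x) + 5*exp(-2)*exp(2*x), which is not 0.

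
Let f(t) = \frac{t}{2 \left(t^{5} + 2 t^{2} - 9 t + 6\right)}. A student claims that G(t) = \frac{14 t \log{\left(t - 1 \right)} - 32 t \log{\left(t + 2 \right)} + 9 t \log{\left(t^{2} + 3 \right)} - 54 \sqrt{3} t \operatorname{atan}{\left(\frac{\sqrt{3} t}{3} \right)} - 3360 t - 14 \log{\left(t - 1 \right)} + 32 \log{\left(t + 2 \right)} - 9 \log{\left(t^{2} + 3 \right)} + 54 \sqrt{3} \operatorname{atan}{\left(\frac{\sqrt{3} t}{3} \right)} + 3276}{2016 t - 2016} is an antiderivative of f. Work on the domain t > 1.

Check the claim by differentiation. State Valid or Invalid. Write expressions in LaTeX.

Valid: G'(t) = f(t).

d/dt[G] = \frac{t}{2 t^{5} + 4 t^{2} - 18 t + 12}
This equals f(t) exactly, so the claim holds.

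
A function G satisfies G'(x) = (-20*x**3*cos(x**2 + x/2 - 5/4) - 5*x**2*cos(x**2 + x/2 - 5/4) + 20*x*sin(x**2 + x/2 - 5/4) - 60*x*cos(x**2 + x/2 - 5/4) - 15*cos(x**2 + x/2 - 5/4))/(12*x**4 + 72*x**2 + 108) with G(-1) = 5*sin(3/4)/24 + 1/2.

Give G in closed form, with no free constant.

G(x) = 1/2 - 5*sin(x**2 + x/2 - 5/4)/(6*x**2 + 18)

G'(x) has the shape u'v + uv' for u = -5/(6*(x**2 + 3)) and v = sin(x**2 + x/2 - 5/4) — it is the derivative of the product u*v.
A general antiderivative is -5*sin(x**2 + x/2 - 5/4)/(6*(x**2 + 3)) + C.
The condition gives C = 5*sin(3/4)/24 + 1/2 - (5*sin(3/4)/24) = 1/2.
So G(x) = 1/2 - 5*sin(x**2 + x/2 - 5/4)/(6*x**2 + 18).
Check: d/dx[1/2 - 5*sin(x**2 + x/2 - 5/4)/(6*x**2 + 18)] = (-20*x**3*cos(x**2 + x/2 - 5/4) - 5*x**2*cos(x**2 + x/2 - 5/4) + 20*x*sin(x**2 + x/2 - 5/4) - 60*x*cos(x**2 + x/2 - 5/4) - 15*cos(x**2 + x/2 - 5/4))/(12*x**4 + 72*x**2 + 108) = G'(x).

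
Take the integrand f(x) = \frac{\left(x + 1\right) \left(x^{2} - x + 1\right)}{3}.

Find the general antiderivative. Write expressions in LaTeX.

F(x) = \frac{x \left(x^{3} + 4\right)}{12} + C

Whatever form F(x) takes, F'(x) = f(x) is non-negotiable.
Check: d/dx[\frac{x \left(x^{3} + 4\right)}{12}] = \frac{x^{3}}{3} + \frac{1}{3}, which equals f(x).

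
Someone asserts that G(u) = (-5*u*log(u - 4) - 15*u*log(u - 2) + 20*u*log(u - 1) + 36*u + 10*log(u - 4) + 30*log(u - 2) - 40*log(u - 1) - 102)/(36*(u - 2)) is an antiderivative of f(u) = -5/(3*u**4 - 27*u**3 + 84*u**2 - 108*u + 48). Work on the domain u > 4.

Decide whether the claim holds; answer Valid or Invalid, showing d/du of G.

Valid - differentiating G returns exactly f.

d/du[G] = -5/(3*u**4 - 27*u**3 + 84*u**2 - 108*u + 48)
This equals f(u) exactly, so the claim holds.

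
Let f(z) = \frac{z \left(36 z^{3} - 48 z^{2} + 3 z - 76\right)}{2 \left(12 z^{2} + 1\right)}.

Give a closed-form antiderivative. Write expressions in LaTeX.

Check any antiderivative F(z) by computing F'(z) and comparing it with f(z).
Check: d/dz[\frac{z^{3}}{2} - z^{2} - \frac{3 \log{\left(4 z^{2} + \frac{1}{3} \right)}}{2}] = \frac{36 z^{4} - 48 z^{3} + 3 z^{2} - 76 z}{24 z^{2} + 2}, which equals f(z).

An antiderivative is F(z) = \frac{z^{3}}{2} - z^{2} - \frac{3 \log{\left(4 z^{2} + \frac{1}{3} \right)}}{2}.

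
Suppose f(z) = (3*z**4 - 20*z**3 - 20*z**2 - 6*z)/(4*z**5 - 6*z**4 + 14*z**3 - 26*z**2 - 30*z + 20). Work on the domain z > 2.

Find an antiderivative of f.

Factor the denominator (2*(z - 2)*(z + 1)*(2*z - 1)*(z**2 + 5)) and decompose: f = (1291*z - 1045)/(756*(z**2 + 5)) + 55/(126*(2*z - 1)) + 1/(12*(z + 1)) - 34/(27*(z - 2)); each piece integrates to a log, atan, or power term.
Check: d/dz[-34*log(z - 2)/27 + 55*log(z - 1/2)/252 + log(z + 1)/12 + 1291*log(z**2 + 5)/1512 - 209*sqrt(5)*atan(sqrt(5)*z/5)/756] = (3*z**4 - 20*z**3 - 20*z**2 - 6*z)/(4*z**5 - 6*z**4 + 14*z**3 - 26*z**2 - 30*z + 20) = f(z).

An antiderivative is F(z) = -34*log(z - 2)/27 + 55*log(z - 1/2)/252 + log(z + 1)/12 + 1291*log(z**2 + 5)/1512 - 209*sqrt(5)*atan(sqrt(5)*z/5)/756.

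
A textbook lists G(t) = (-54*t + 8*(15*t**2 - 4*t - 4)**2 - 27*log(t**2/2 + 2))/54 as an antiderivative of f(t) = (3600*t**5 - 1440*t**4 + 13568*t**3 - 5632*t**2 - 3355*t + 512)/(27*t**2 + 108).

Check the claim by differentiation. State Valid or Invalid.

d/dt[G] = (3600*t**5 - 1440*t**4 + 13568*t**3 - 5659*t**2 - 3355*t + 404)/(27*t**2 + 108)
d/dt[G] - f(t) = -1 != 0.

Invalid: d/dt[G] - f = -1, which is not 0.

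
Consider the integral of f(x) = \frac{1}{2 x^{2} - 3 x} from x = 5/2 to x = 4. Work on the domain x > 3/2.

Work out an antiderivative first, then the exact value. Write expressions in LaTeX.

Antiderivative: F(x) = - \frac{\log{\left(x \right)}}{3} + \frac{\log{\left(x - \frac{3}{2} \right)}}{3}; value = - \frac{\log{\left(4 \right)}}{3} + \frac{2 \log{\left(\frac{5}{2} \right)}}{3}

The denominator factors as x \left(2 x - 3\right); partial fractions split f into directly integrable pieces: \frac{2}{3 \left(2 x - 3\right)} - \frac{1}{3 x}.
F(x) = - \frac{\log{\left(x \right)}}{3} + \frac{\log{\left(x - \frac{3}{2} \right)}}{3} is an antiderivative of f.
Check: d/dx[- \frac{\log{\left(x \right)}}{3} + \frac{\log{\left(x - \frac{3}{2} \right)}}{3}] = \frac{1}{2 x^{2} - 3 x} = f(x).
F(4) = - \frac{\log{\left(4 \right)}}{3} + \frac{\log{\left(\frac{5}{2} \right)}}{3}; F(5/2) = - \frac{\log{\left(\frac{5}{2} \right)}}{3}.
Integral = F(4) - F(5/2) = - \frac{\log{\left(4 \right)}}{3} + \frac{2 \log{\left(\frac{5}{2} \right)}}{3}.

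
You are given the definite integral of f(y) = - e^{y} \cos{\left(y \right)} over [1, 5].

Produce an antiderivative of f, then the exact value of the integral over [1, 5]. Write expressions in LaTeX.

An antiderivative F(y) passes only if d/dy[F] lands on f(y) exactly.
F(y) = - \frac{e^{y} \sin{\left(y \right)}}{2} - \frac{e^{y} \cos{\left(y \right)}}{2} is an antiderivative of f.
Check: d/dy[- \frac{e^{y} \sin{\left(y \right)}}{2} - \frac{e^{y} \cos{\left(y \right)}}{2}] = - e^{y} \cos{\left(y \right)} = f(y).
F(5) = - \frac{e^{5} \cos{\left(5 \right)}}{2} - \frac{e^{5} \sin{\left(5 \right)}}{2}; F(1) = - \frac{e \sin{\left(1 \right)}}{2} - \frac{e \cos{\left(1 \right)}}{2}.
Integral = F(5) - F(1) = - \frac{e^{5} \cos{\left(5 \right)}}{2} + \frac{e \cos{\left(1 \right)}}{2} + \frac{e \sin{\left(1 \right)}}{2} - \frac{e^{5} \sin{\left(5 \right)}}{2}.

Antiderivative: F(y) = - \frac{e^{y} \sin{\left(y \right)}}{2} - \frac{e^{y} \cos{\left(y \right)}}{2}; value = - \frac{e^{5} \cos{\left(5 \right)}}{2} + \frac{e \cos{\left(1 \right)}}{2} + \frac{e \sin{\left(1 \right)}}{2} - \frac{e^{5} \sin{\left(5 \right)}}{2}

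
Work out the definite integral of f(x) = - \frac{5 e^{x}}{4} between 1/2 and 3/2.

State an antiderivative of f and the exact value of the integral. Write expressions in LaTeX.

A first test for any F(x): its x-derivative must equal f(x) identically.
F(x) = - \frac{5 e^{x}}{4} is an antiderivative of f.
Check: d/dx[- \frac{5 e^{x}}{4}] = - \frac{5 e^{x}}{4} = f(x).
F(3/2) = - \frac{5 e^{\frac{3}{2}}}{4}; F(1/2) = - \frac{5 e^{\frac{1}{2}}}{4}.
Integral = F(3/2) - F(1/2) = - \frac{5 e^{\frac{3}{2}}}{4} + \frac{5 e^{\frac{1}{2}}}{4}.

Antiderivative: F(x) = - \frac{5 e^{x}}{4}; value = - \frac{5 e^{\frac{3}{2}}}{4} + \frac{5 e^{\frac{1}{2}}}{4}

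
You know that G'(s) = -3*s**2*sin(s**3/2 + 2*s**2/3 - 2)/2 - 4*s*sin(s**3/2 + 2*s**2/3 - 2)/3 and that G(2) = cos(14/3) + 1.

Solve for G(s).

The substitution u = s**3/2 + 2*s**2/3 - 2 works: G'(s) is exactly (dG/du)*(du/ds) for that inner function.
A general antiderivative is cos(s**3/2 + 2*s**2/3 - 2) + C.
The condition gives C = cos(14/3) + 1 - (cos(14/3)) = 1.
So G(s) = cos(s**3/2 + 2*s**2/3 - 2) + 1.
Check: d/ds[cos(s**3/2 + 2*s**2/3 - 2) + 1] = -3*s**2*sin(s**3/2 + 2*s**2/3 - 2)/2 - 4*s*sin(s**3/2 + 2*s**2/3 - 2)/3 = G'(s).

G(s) = cos(s**3/2 + 2*s**2/3 - 2) + 1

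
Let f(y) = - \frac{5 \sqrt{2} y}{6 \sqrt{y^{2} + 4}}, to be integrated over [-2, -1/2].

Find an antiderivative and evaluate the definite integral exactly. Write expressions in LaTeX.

f matches the chain-rule pattern g'(h)*h' with inner function h(y) = \frac{y^{2}}{2} + 2; substituting u = h(y) collapses the integral.
F(y) = - \frac{5 \sqrt{2} \sqrt{y^{2} + 4}}{6} is an antiderivative of f.
Check: d/dy[- \frac{5 \sqrt{2} \sqrt{y^{2} + 4}}{6}] = - \frac{5 \sqrt{2} y}{6 \sqrt{y^{2} + 4}} = f(y).
F(-1/2) = - \frac{5 \sqrt{34}}{12}; F(-2) = - \frac{10}{3}.
Integral = F(-1/2) - F(-2) = \frac{10}{3} - \frac{5 \sqrt{34}}{12}.

Antiderivative: F(y) = - \frac{5 \sqrt{2} \sqrt{y^{2} + 4}}{6}; value = \frac{10}{3} - \frac{5 \sqrt{34}}{12}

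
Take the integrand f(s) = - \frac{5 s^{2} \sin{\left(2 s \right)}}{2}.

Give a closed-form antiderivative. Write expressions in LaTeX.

An antiderivative is F(s) = \frac{5 \left(2 s^{2} \cos{\left(2 s \right)} - 2 s \sin{\left(2 s \right)} - \cos{\left(2 s \right)}\right)}{8}.

Whatever form F(s) takes, F'(s) = f(s) is non-negotiable.
Check: d/ds[\frac{5 \left(2 s^{2} \cos{\left(2 s \right)} - 2 s \sin{\left(2 s \right)} - \cos{\left(2 s \right)}\right)}{8}] = - \frac{5 s^{2} \sin{\left(2 s \right)}}{2} = f(s).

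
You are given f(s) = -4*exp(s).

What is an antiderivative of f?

An antiderivative is F(s) = -4*exp(s).

Differentiate the proposed F(s) back; it has to land on f(s) exactly.
Check: d/ds[-4*exp(s)] = -4*exp(s) = f(s).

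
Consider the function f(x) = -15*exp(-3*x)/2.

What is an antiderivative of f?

Check any antiderivative F(x) by computing F'(x) and comparing it with f(x).
Check: d/dx[5*exp(-3*x)/2] = -15*exp(-3*x)/2 = f(x).

An antiderivative is F(x) = 5*exp(-3*x)/2.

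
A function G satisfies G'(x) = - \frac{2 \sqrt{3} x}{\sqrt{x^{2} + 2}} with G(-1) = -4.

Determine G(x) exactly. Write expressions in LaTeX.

G'(x) matches the chain-rule pattern g'(h)*h' with inner function h(x) = 3 x^{2} + 6; substituting u = h(x) collapses the integral.
A general antiderivative is - 2 \sqrt{3 x^{2} + 6} + C.
The condition gives C = -4 - (-6) = 2.
So G(x) = 2 \left(- \sqrt{3} \sqrt{x^{2} + 2} + 1\right).
Check: d/dx[2 \left(- \sqrt{3} \sqrt{x^{2} + 2} + 1\right)] = - \frac{2 \sqrt{3} x}{\sqrt{x^{2} + 2}} = G'(x).

G(x) = 2 \left(- \sqrt{3} \sqrt{x^{2} + 2} + 1\right)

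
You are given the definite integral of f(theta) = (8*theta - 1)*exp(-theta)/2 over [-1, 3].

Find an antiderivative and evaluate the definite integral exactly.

f has the shape u'v + uv' for u = -4*theta - 7/2 and v = exp(-theta) — it is the derivative of the product u*v.
F(theta) = (-8*theta - 7)*exp(-theta)/2 is an antiderivative of f.
Check: d/dtheta[(-8*theta - 7)*exp(-theta)/2] = (8*theta - 1)*exp(-theta)/2 = f(theta).
F(3) = -31*exp(-3)/2; F(-1) = exp(1)/2.
Integral = F(3) - F(-1) = -exp(1)/2 - 31*exp(-3)/2.

Antiderivative: F(theta) = (-8*theta - 7)*exp(-theta)/2; value = -exp(1)/2 - 31*exp(-3)/2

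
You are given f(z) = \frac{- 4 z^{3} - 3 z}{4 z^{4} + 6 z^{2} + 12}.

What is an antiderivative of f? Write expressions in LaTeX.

f matches the chain-rule pattern g'(h)*h' with inner function h(z) = 2 z^{4} + 3 z^{2} + 6; substituting u = h(z) collapses the integral.
Check: d/dz[- \frac{\log{\left(2 z^{4} + 3 z^{2} + 6 \right)}}{4}] = \frac{- 4 z^{3} - 3 z}{4 z^{4} + 6 z^{2} + 12} = f(z).

An antiderivative is F(z) = - \frac{\log{\left(2 z^{4} + 3 z^{2} + 6 \right)}}{4}.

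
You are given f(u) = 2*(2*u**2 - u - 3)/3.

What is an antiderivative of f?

A first test for any F(u): its u-derivative must equal f(u) identically.
Check: d/du[4*u**3/9 - u**2/3 - 2*u] = 4*u**2/3 - 2*u/3 - 2, which equals f(u).

An antiderivative is F(u) = 4*u**3/9 - u**2/3 - 2*u.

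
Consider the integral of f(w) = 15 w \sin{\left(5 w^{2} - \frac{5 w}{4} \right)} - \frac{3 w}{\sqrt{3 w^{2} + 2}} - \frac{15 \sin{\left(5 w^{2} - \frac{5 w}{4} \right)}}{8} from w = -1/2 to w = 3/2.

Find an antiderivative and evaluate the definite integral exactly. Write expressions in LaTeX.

Integrate term by term and add the pieces.
F(w) = - \frac{2 \sqrt{3 w^{2} + 2} + 3 \cos{\left(5 w^{2} - \frac{5 w}{4} \right)}}{2} is an antiderivative of f.
Check: d/dw[- \frac{2 \sqrt{3 w^{2} + 2} + 3 \cos{\left(5 w^{2} - \frac{5 w}{4} \right)}}{2}] = \frac{120 w \sqrt{3 w^{2} + 2} \sin{\left(5 w^{2} - \frac{5 w}{4} \right)} - 24 w - 15 \sqrt{3 w^{2} + 2} \sin{\left(5 w^{2} - \frac{5 w}{4} \right)}}{8 \sqrt{3 w^{2} + 2}}, which equals f(w).
F(3/2) = - \frac{\sqrt{35}}{2} - \frac{3 \cos{\left(\frac{75}{8} \right)}}{2}; F(-1/2) = - \frac{\sqrt{11}}{2} - \frac{3 \cos{\left(\frac{15}{8} \right)}}{2}.
Integral = F(3/2) - F(-1/2) = - \frac{\sqrt{35}}{2} + \frac{3 \cos{\left(\frac{15}{8} \right)}}{2} - \frac{3 \cos{\left(\frac{75}{8} \right)}}{2} + \frac{\sqrt{11}}{2}.

Antiderivative: F(w) = - \frac{2 \sqrt{3 w^{2} + 2} + 3 \cos{\left(5 w^{2} - \frac{5 w}{4} \right)}}{2}; value = - \frac{\sqrt{35}}{2} + \frac{3 \cos{\left(\frac{15}{8} \right)}}{2} - \frac{3 \cos{\left(\frac{75}{8} \right)}}{2} + \frac{\sqrt{11}}{2}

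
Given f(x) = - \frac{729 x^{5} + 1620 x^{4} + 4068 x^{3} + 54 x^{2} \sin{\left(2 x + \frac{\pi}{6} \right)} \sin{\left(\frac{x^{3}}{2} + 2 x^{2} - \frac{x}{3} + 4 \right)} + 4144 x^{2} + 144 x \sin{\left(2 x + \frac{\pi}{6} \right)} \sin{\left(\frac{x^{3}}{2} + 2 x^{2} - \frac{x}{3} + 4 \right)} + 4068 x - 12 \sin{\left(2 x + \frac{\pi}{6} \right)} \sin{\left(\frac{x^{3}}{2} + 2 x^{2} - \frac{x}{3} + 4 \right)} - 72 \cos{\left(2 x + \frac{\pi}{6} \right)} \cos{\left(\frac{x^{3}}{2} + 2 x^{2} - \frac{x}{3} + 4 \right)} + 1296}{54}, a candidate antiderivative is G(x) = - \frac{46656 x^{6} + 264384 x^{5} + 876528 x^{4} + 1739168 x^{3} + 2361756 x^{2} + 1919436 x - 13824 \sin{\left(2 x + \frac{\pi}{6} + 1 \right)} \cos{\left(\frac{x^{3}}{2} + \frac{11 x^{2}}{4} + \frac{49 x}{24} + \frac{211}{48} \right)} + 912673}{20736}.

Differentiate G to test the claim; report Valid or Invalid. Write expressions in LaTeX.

d/dx[G] = - \frac{27 x^{5}}{2} - \frac{255 x^{4}}{4} - \frac{2029 x^{3}}{12} - x^{2} \sin{\left(2 x + \frac{\pi}{6} + 1 \right)} \sin{\left(\frac{x^{3}}{2} + \frac{11 x^{2}}{4} + \frac{49 x}{24} + \frac{211}{48} \right)} - \frac{54349 x^{2}}{216} - \frac{11 x \sin{\left(2 x + \frac{\pi}{6} + 1 \right)} \sin{\left(\frac{x^{3}}{2} + \frac{11 x^{2}}{4} + \frac{49 x}{24} + \frac{211}{48} \right)}}{3} - \frac{196813 x}{864} - \frac{49 \sin{\left(2 x + \frac{\pi}{6} + 1 \right)} \sin{\left(\frac{x^{3}}{2} + \frac{11 x^{2}}{4} + \frac{49 x}{24} + \frac{211}{48} \right)}}{36} + \frac{4 \cos{\left(2 x + \frac{\pi}{6} + 1 \right)} \cos{\left(\frac{x^{3}}{2} + \frac{11 x^{2}}{4} + \frac{49 x}{24} + \frac{211}{48} \right)}}{3} - \frac{159953}{1728}
d/dx[G] - f(x) = - \frac{135 x^{4}}{4} - \frac{375 x^{3}}{4} + x^{2} \sin{\left(2 x + \frac{\pi}{6} \right)} \sin{\left(\frac{x^{3}}{2} + 2 x^{2} - \frac{x}{3} + 4 \right)} - x^{2} \sin{\left(2 x + \frac{\pi}{6} + 1 \right)} \sin{\left(\frac{x^{3}}{2} + \frac{11 x^{2}}{4} + \frac{49 x}{24} + \frac{211}{48} \right)} - \frac{1399 x^{2}}{8} + \frac{8 x \sin{\left(2 x + \frac{\pi}{6} \right)} \sin{\left(\frac{x^{3}}{2} + 2 x^{2} - \frac{x}{3} + 4 \right)}}{3} - \frac{11 x \sin{\left(2 x + \frac{\pi}{6} + 1 \right)} \sin{\left(\frac{x^{3}}{2} + \frac{11 x^{2}}{4} + \frac{49 x}{24} + \frac{211}{48} \right)}}{3} - \frac{131725 x}{864} - \frac{2 \sin{\left(2 x + \frac{\pi}{6} \right)} \sin{\left(\frac{x^{3}}{2} + 2 x^{2} - \frac{x}{3} + 4 \right)}}{9} - \frac{49 \sin{\left(2 x + \frac{\pi}{6} + 1 \right)} \sin{\left(\frac{x^{3}}{2} + \frac{11 x^{2}}{4} + \frac{49 x}{24} + \frac{211}{48} \right)}}{36} - \frac{4 \cos{\left(2 x + \frac{\pi}{6} \right)} \cos{\left(\frac{x^{3}}{2} + 2 x^{2} - \frac{x}{3} + 4 \right)}}{3} + \frac{4 \cos{\left(2 x + \frac{\pi}{6} + 1 \right)} \cos{\left(\frac{x^{3}}{2} + \frac{11 x^{2}}{4} + \frac{49 x}{24} + \frac{211}{48} \right)}}{3} - \frac{118481}{1728} != 0.

Invalid: d/dx[G] - f = - \frac{135 x^{4}}{4} - \frac{375 x^{3}}{4} + x^{2} \sin{\left(2 x + \frac{\pi}{6} \right)} \sin{\left(\frac{x^{3}}{2} + 2 x^{2} - \frac{x}{3} + 4 \right)} - x^{2} \sin{\left(2 x + \frac{\pi}{6} + 1 \right)} \sin{\left(\frac{x^{3}}{2} + \frac{11 x^{2}}{4} + \frac{49 x}{24} + \frac{211}{48} \right)} - \frac{1399 x^{2}}{8} + \frac{8 x \sin{\left(2 x + \frac{\pi}{6} \right)} \sin{\left(\frac{x^{3}}{2} + 2 x^{2} - \frac{x}{3} + 4 \right)}}{3} - \frac{11 x \sin{\left(2 x + \frac{\pi}{6} + 1 \right)} \sin{\left(\frac{x^{3}}{2} + \frac{11 x^{2}}{4} + \frac{49 x}{24} + \frac{211}{48} \right)}}{3} - \frac{131725 x}{864} - \frac{2 \sin{\left(2 x + \frac{\pi}{6} \right)} \sin{\left(\frac{x^{3}}{2} + 2 x^{2} - \frac{x}{3} + 4 \right)}}{9} - \frac{49 \sin{\left(2 x + \frac{\pi}{6} + 1 \right)} \sin{\left(\frac{x^{3}}{2} + \frac{11 x^{2}}{4} + \frac{49 x}{24} + \frac{211}{48} \right)}}{36} - \frac{4 \cos{\left(2 x + \frac{\pi}{6} \right)} \cos{\left(\frac{x^{3}}{2} + 2 x^{2} - \frac{x}{3} + 4 \right)}}{3} + \frac{4 \cos{\left(2 x + \frac{\pi}{6} + 1 \right)} \cos{\left(\frac{x^{3}}{2} + \frac{11 x^{2}}{4} + \frac{49 x}{24} + \frac{211}{48} \right)}}{3} - \frac{118481}{1728}, which is not 0.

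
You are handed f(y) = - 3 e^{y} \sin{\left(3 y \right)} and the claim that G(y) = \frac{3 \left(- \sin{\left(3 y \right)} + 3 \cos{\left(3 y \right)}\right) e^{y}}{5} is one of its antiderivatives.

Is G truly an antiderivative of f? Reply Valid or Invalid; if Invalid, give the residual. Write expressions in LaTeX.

Invalid: d/dy[G] - f = - 3 e^{y} \sin{\left(3 y \right)}, which is not 0.

d/dy[G] = - 6 e^{y} \sin{\left(3 y \right)}
d/dy[G] - f(y) = - 3 e^{y} \sin{\left(3 y \right)} != 0.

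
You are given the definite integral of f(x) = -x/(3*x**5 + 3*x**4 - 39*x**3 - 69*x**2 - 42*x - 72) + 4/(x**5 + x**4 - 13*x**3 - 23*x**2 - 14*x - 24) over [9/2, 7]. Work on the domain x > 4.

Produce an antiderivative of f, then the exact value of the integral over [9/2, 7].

The denominator factors as 3*(x - 4)*(x + 2)*(x + 3)*(x**2 + 1); partial fractions split f into directly integrable pieces: (41*x - 57)/(510*(x**2 + 1)) + 1/(14*(x + 3)) - 7/(45*(x + 2)) + 4/(1071*(x - 4)).
F(x) = 4*log(x - 4)/1071 - 7*log(x + 2)/45 + log(x + 3)/14 + 41*log(x**2 + 1)/1020 - 19*atan(x)/170 is an antiderivative of f.
Check: d/dx[4*log(x - 4)/1071 - 7*log(x + 2)/45 + log(x + 3)/14 + 41*log(x**2 + 1)/1020 - 19*atan(x)/170] = (12 - x)/(3*x**5 + 3*x**4 - 39*x**3 - 69*x**2 - 42*x - 72), which equals f(x).
F(7) = -7*log(9)/45 - 19*atan(7)/170 + 4*log(3)/1071 + 41*log(50)/1020 + log(10)/14; F(9/2) = -7*log(13/2)/45 - 19*atan(9/2)/170 - 4*log(2)/1071 + 41*log(85/4)/1020 + log(15/2)/14.
Integral = F(7) - F(9/2) = -7*log(9)/45 - 19*atan(7)/170 - log(15/2)/14 - 41*log(85/4)/1020 + 4*log(2)/1071 + 4*log(3)/1071 + 19*atan(9/2)/170 + 41*log(50)/1020 + log(10)/14 + 7*log(13/2)/45.

Antiderivative: F(x) = 4*log(x - 4)/1071 - 7*log(x + 2)/45 + log(x + 3)/14 + 41*log(x**2 + 1)/1020 - 19*atan(x)/170; value = -7*log(9)/45 - 19*atan(7)/170 - log(15/2)/14 - 41*log(85/4)/1020 + 4*log(2)/1071 + 4*log(3)/1071 + 19*atan(9/2)/170 + 41*log(50)/1020 + log(10)/14 + 7*log(13/2)/45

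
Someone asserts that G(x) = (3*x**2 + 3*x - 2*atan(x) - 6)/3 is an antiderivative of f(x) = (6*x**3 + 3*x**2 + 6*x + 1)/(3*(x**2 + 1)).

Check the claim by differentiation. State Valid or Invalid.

d/dx[G] = (6*x**3 + 3*x**2 + 6*x + 1)/(3*x**2 + 3)
This equals f(x) exactly, so the claim holds.

Valid - differentiating G returns exactly f.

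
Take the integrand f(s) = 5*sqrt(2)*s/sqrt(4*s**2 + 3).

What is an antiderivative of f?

The substitution u = 2*s**2 + 3/2 works: f is exactly (dF/du)*(du/ds) for that inner function.
Check: d/ds[5*sqrt(2)*sqrt(4*s**2 + 3)/4] = 5*sqrt(2)*s/sqrt(4*s**2 + 3) = f(s).

An antiderivative is F(s) = 5*sqrt(2)*sqrt(4*s**2 + 3)/4.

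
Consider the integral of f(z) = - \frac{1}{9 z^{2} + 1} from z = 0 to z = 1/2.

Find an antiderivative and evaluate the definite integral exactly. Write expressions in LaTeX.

Antiderivative: F(z) = - \frac{\operatorname{atan}{\left(3 z \right)}}{3}; value = - \frac{\operatorname{atan}{\left(\frac{3}{2} \right)}}{3}

Differentiate the proposed F(z) back; it has to land on f(z) exactly.
F(z) = - \frac{\operatorname{atan}{\left(3 z \right)}}{3} is an antiderivative of f.
Check: d/dz[- \frac{\operatorname{atan}{\left(3 z \right)}}{3}] = - \frac{1}{9 z^{2} + 1} = f(z).
F(1/2) = - \frac{\operatorname{atan}{\left(\frac{3}{2} \right)}}{3}; F(0) = 0.
Integral = F(1/2) - F(0) = - \frac{\operatorname{atan}{\left(\frac{3}{2} \right)}}{3}.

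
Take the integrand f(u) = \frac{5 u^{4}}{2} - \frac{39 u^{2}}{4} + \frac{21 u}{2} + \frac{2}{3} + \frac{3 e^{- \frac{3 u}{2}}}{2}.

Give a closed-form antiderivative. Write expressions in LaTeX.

An antiderivative is F(u) = \frac{u^{5}}{2} - \frac{13 u^{3}}{4} + \frac{21 u^{2}}{4} + \frac{2 u}{3} - e^{- \frac{3 u}{2}}.

The integrand splits into summands that can be handled one at a time.
Check: d/du[\frac{u^{5}}{2} - \frac{13 u^{3}}{4} + \frac{21 u^{2}}{4} + \frac{2 u}{3} - e^{- \frac{3 u}{2}}] = \frac{\left(30 u^{4} e^{\frac{3 u}{2}} - 117 u^{2} e^{\frac{3 u}{2}} + 126 u e^{\frac{3 u}{2}} + 8 e^{\frac{3 u}{2}} + 18\right) e^{- \frac{3 u}{2}}}{12}, which equals f(u).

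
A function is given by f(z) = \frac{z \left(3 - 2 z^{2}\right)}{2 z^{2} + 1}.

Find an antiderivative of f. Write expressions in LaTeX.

Check any antiderivative F(z) by computing F'(z) and comparing it with f(z).
Check: d/dz[- \frac{z^{2}}{2} + \log{\left(2 z^{2} + 1 \right)}] = \frac{- 2 z^{3} + 3 z}{2 z^{2} + 1}, which equals f(z).

An antiderivative is F(z) = - \frac{z^{2}}{2} + \log{\left(2 z^{2} + 1 \right)}.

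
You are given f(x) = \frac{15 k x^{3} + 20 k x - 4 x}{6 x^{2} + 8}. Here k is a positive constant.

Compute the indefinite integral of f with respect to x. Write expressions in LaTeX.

A first test for any F(x): its x-derivative must equal f(x) identically.
Check: d/dx[\frac{15 k x^{2} - 4 \log{\left(x^{2} + \frac{4}{3} \right)}}{12}] = \frac{15 k x^{3} + 20 k x - 4 x}{6 x^{2} + 8} = f(x).

F(x) = \frac{15 k x^{2} - 4 \log{\left(x^{2} + \frac{4}{3} \right)}}{12} + C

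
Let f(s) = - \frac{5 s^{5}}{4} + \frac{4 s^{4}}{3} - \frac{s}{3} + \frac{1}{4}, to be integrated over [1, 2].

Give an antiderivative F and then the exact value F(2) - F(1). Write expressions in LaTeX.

Antiderivative: F(s) = - \frac{s \left(25 s^{5} - 32 s^{4} + 20 s - 30\right)}{120}; value = - \frac{613}{120}

Integrate term by term and add the pieces.
F(s) = - \frac{s \left(25 s^{5} - 32 s^{4} + 20 s - 30\right)}{120} is an antiderivative of f.
Check: d/ds[- \frac{s \left(25 s^{5} - 32 s^{4} + 20 s - 30\right)}{120}] = - \frac{5 s^{5}}{4} + \frac{4 s^{4}}{3} - \frac{s}{3} + \frac{1}{4} = f(s).
F(2) = - \frac{149}{30}; F(1) = \frac{17}{120}.
Integral = F(2) - F(1) = - \frac{613}{120}.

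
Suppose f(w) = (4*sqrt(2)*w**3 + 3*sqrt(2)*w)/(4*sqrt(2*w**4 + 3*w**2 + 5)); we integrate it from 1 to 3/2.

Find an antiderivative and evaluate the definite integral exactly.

Antiderivative: F(w) = sqrt(2)*sqrt(2*w**4 + 3*w**2 + 5)/4; value = -sqrt(5)/2 + 5*sqrt(7)/8

f matches the chain-rule pattern g'(h)*h' with inner function h(w) = w**4 + 3*w**2/2 + 5/2; substituting u = h(w) collapses the integral.
F(w) = sqrt(2)*sqrt(2*w**4 + 3*w**2 + 5)/4 is an antiderivative of f.
Check: d/dw[sqrt(2)*sqrt(2*w**4 + 3*w**2 + 5)/4] = (4*sqrt(2)*w**3 + 3*sqrt(2)*w)/(4*sqrt(2*w**4 + 3*w**2 + 5)) = f(w).
F(3/2) = 5*sqrt(7)/8; F(1) = sqrt(5)/2.
Integral = F(3/2) - F(1) = -sqrt(5)/2 + 5*sqrt(7)/8.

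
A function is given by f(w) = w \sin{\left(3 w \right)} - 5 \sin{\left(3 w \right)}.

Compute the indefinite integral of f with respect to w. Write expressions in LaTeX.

The integrand splits into summands that can be handled one at a time.
Check: d/dw[- \frac{3 w \cos{\left(3 w \right)} - \sin{\left(3 w \right)} - 15 \cos{\left(3 w \right)}}{9}] = w \sin{\left(3 w \right)} - 5 \sin{\left(3 w \right)} = f(w).

F(w) = - \frac{3 w \cos{\left(3 w \right)} - \sin{\left(3 w \right)} - 15 \cos{\left(3 w \right)}}{9} + C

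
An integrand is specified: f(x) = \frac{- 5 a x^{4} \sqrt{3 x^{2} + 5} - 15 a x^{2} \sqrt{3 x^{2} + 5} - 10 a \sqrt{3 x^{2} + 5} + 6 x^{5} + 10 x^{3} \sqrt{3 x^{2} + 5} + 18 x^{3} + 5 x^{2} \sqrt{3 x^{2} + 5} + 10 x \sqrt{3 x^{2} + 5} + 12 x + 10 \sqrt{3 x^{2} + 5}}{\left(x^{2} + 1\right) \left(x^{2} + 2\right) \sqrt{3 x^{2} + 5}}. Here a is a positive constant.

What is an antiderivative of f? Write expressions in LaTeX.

An antiderivative is F(x) = - 5 a x + 2 \sqrt{3 x^{2} + 5} + 5 \log{\left(x^{2} + 2 \right)} + 5 \operatorname{atan}{\left(x \right)}.

An antiderivative F(x) passes only if d/dx[F] lands on f(x) exactly.
Check: d/dx[- 5 a x + 2 \sqrt{3 x^{2} + 5} + 5 \log{\left(x^{2} + 2 \right)} + 5 \operatorname{atan}{\left(x \right)}] = \frac{- 5 a x^{4} \sqrt{3 x^{2} + 5} - 15 a x^{2} \sqrt{3 x^{2} + 5} - 10 a \sqrt{3 x^{2} + 5} + 6 x^{5} + 10 x^{3} \sqrt{3 x^{2} + 5} + 18 x^{3} + 5 x^{2} \sqrt{3 x^{2} + 5} + 10 x \sqrt{3 x^{2} + 5} + 12 x + 10 \sqrt{3 x^{2} + 5}}{x^{4} \sqrt{3 x^{2} + 5} + 3 x^{2} \sqrt{3 x^{2} + 5} + 2 \sqrt{3 x^{2} + 5}}, which equals f(x).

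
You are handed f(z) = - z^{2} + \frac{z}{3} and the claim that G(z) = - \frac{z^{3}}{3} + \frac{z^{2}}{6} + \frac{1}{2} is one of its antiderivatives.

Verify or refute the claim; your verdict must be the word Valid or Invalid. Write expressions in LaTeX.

d/dz[G] = - z^{2} + \frac{z}{3}
This equals f(z) exactly, so the claim holds.

Valid - the claim checks out under differentiation.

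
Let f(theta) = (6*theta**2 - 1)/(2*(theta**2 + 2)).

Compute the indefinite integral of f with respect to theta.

Differentiate the proposed F(theta) back; it has to land on f(theta) exactly.
Check: d/dtheta[3*theta - 13*sqrt(2)*atan(sqrt(2)*theta/2)/4] = (6*theta**2 - 1)/(2*theta**2 + 4), which equals f(theta).

F(theta) = 3*theta - 13*sqrt(2)*atan(sqrt(2)*theta/2)/4 + C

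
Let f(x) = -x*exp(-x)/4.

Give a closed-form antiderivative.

f has the shape u'v + uv' for u = x/4 + 1/4 and v = exp(-x) — it is the derivative of the product u*v.
Check: d/dx[(x + 1)*exp(-x)/4] = -x*exp(-x)/4 = f(x).

An antiderivative is F(x) = (x + 1)*exp(-x)/4.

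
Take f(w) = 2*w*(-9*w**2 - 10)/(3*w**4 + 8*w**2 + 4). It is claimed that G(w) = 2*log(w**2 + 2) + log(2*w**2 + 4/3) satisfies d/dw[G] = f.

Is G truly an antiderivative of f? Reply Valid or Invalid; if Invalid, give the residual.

Invalid: d/dw[G] - f = (36*w**3 + 40*w)/(3*w**4 + 8*w**2 + 4), which is not 0.

d/dw[G] = (18*w**3 + 20*w)/(3*w**4 + 8*w**2 + 4)
d/dw[G] - f(w) = (36*w**3 + 40*w)/(3*w**4 + 8*w**2 + 4) != 0.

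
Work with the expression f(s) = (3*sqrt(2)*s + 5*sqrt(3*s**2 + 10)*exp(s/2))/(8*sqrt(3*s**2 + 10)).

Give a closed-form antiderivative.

Whatever form F(s) takes, F'(s) = f(s) is non-negotiable.
Check: d/ds[sqrt(3*s**2/2 + 5)/4 + 5*exp(s/2)/4] = (3*sqrt(2)*s + 5*sqrt(3*s**2 + 10)*exp(s/2))/(8*sqrt(3*s**2 + 10)) = f(s).

An antiderivative is F(s) = sqrt(3*s**2/2 + 5)/4 + 5*exp(s/2)/4.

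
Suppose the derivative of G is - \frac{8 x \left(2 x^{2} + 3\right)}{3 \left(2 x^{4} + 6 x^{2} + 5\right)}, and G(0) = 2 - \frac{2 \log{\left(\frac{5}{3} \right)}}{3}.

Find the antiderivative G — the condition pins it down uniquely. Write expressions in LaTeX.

G(x) = \frac{2 \left(3 - \log{\left(\frac{2 x^{4}}{3} + 2 x^{2} + \frac{5}{3} \right)}\right)}{3}

G'(x) matches the chain-rule pattern g'(h)*h' with inner function h(x) = \frac{2 x^{4}}{3} + 2 x^{2} + \frac{5}{3}; substituting u = h(x) collapses the integral.
A general antiderivative is - \frac{2 \log{\left(\frac{2 x^{4}}{3} + 2 x^{2} + \frac{5}{3} \right)}}{3} + C.
The condition gives C = 2 - \frac{2 \log{\left(\frac{5}{3} \right)}}{3} - (- \frac{2 \log{\left(\frac{5}{3} \right)}}{3}) = 2.
So G(x) = \frac{2 \left(3 - \log{\left(\frac{2 x^{4}}{3} + 2 x^{2} + \frac{5}{3} \right)}\right)}{3}.
Check: d/dx[\frac{2 \left(3 - \log{\left(\frac{2 x^{4}}{3} + 2 x^{2} + \frac{5}{3} \right)}\right)}{3}] = \frac{- 16 x^{3} - 24 x}{6 x^{4} + 18 x^{2} + 15}, which equals G'(x).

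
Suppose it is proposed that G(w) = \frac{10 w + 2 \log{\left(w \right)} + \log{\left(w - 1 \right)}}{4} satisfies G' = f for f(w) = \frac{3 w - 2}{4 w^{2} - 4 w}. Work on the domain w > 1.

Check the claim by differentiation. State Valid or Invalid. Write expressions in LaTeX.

Invalid: d/dw[G] - f = \frac{5}{2}, which is not 0.

d/dw[G] = \frac{10 w^{2} - 7 w - 2}{4 w^{2} - 4 w}
d/dw[G] - f(w) = \frac{5}{2} != 0.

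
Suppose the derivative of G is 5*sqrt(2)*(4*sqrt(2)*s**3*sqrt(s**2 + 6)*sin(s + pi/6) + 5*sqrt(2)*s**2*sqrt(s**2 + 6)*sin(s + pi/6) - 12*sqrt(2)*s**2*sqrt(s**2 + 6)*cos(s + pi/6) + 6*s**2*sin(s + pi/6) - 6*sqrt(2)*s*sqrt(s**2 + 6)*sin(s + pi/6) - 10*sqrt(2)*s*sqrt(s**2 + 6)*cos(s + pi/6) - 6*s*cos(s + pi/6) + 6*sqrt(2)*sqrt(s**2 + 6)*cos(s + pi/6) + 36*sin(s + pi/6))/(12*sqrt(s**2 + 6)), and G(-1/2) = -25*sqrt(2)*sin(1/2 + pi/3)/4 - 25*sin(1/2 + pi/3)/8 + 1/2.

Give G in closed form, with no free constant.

G'(s) has the shape u'v + uv' for u = -10*s**3/3 - 25*s**2/6 + 5*s - 5*sqrt(s**2/2 + 3) and v = cos(s + pi/6) — it is the derivative of the product u*v.
A general antiderivative is -5*(4*s**3/3 + 5*s**2/3 - 2*s + 2*sqrt(s**2/2 + 3))*cos(s + pi/6)/2 + C.
The condition gives C = -25*sqrt(2)*sin(1/2 + pi/3)/4 - 25*sin(1/2 + pi/3)/8 + 1/2 - (-25*sqrt(2)*sin(1/2 + pi/3)/4 - 25*sin(1/2 + pi/3)/8) = 1/2.
So G(s) = sqrt(2)*(-20*sqrt(2)*s**3*cos(s + pi/6) - 25*sqrt(2)*s**2*cos(s + pi/6) + 30*sqrt(2)*s*cos(s + pi/6) - 30*sqrt(s**2 + 6)*cos(s + pi/6) + 3*sqrt(2))/12.
Check: d/ds[sqrt(2)*(-20*sqrt(2)*s**3*cos(s + pi/6) - 25*sqrt(2)*s**2*cos(s + pi/6) + 30*sqrt(2)*s*cos(s + pi/6) - 30*sqrt(s**2 + 6)*cos(s + pi/6) + 3*sqrt(2))/12] = (20*s**3*sqrt(s**2 + 6)*sin(s + pi/6) + 25*s**2*sqrt(s**2 + 6)*sin(s + pi/6) - 60*s**2*sqrt(s**2 + 6)*cos(s + pi/6) + 15*sqrt(2)*s**2*sin(s + pi/6) - 30*s*sqrt(s**2 + 6)*sin(s + pi/6) - 50*s*sqrt(s**2 + 6)*cos(s + pi/6) - 15*sqrt(2)*s*cos(s + pi/6) + 30*sqrt(s**2 + 6)*cos(s + pi/6) + 90*sqrt(2)*sin(s + pi/6))/(6*sqrt(s**2 + 6)), which equals G'(s).

G(s) = sqrt(2)*(-20*sqrt(2)*s**3*cos(s + pi/6) - 25*sqrt(2)*s**2*cos(s + pi/6) + 30*sqrt(2)*s*cos(s + pi/6) - 30*sqrt(s**2 + 6)*cos(s + pi/6) + 3*sqrt(2))/12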